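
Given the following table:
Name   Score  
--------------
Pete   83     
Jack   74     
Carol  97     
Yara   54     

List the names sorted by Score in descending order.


Sorting by Score (descending):
  Carol: 97
  Pete: 83
  Jack: 74
  Yara: 54


ANSWER: Carol, Pete, Jack, Yara


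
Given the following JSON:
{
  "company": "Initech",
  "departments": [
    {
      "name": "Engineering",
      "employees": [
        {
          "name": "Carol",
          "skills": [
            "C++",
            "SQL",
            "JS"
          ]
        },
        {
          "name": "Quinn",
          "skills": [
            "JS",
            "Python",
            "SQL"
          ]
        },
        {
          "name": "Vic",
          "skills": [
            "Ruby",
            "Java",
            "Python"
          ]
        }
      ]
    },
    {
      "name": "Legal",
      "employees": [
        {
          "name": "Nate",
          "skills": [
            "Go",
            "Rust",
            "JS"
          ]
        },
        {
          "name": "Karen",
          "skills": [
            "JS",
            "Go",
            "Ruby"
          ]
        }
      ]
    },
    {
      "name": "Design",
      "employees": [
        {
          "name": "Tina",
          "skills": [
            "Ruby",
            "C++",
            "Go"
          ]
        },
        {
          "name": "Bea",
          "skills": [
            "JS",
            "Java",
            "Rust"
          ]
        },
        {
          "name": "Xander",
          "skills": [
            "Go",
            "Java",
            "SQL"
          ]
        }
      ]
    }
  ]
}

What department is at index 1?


Path: departments[1].name
Value: Legal

ANSWER: Legal


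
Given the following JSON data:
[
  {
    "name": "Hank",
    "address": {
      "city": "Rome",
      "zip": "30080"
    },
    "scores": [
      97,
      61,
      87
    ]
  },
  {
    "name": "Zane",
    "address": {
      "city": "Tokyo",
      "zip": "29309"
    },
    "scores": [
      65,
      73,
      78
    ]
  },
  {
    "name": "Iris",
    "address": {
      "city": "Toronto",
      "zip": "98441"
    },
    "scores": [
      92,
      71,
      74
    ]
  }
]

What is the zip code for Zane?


Path: records[1].address.zip
Value: 29309

ANSWER: 29309


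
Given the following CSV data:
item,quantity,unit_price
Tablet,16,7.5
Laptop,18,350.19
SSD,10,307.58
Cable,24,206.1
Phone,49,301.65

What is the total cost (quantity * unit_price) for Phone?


Row: Phone
quantity = 49
unit_price = 301.65
total = 49 * 301.65 = 14780.85

ANSWER: 14780.85


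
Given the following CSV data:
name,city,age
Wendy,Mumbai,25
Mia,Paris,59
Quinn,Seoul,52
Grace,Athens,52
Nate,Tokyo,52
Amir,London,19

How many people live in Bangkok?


Scanning city column for 'Bangkok':
Total matches: 0

ANSWER: 0


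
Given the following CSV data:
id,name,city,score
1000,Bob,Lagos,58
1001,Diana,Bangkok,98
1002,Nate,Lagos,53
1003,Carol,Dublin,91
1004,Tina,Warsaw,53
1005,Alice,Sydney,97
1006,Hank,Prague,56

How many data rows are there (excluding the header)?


Counting rows (excluding header):
Header: id,name,city,score
Data rows: 7

ANSWER: 7


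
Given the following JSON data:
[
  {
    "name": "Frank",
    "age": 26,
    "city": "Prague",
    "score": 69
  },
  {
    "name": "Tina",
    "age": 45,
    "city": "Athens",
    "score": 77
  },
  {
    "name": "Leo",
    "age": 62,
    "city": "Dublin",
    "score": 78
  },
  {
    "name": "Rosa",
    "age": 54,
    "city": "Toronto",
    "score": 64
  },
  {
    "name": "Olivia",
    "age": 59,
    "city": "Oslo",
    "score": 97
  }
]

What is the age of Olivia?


Looking up record where name = Olivia
Record index: 4
Field 'age' = 59

ANSWER: 59


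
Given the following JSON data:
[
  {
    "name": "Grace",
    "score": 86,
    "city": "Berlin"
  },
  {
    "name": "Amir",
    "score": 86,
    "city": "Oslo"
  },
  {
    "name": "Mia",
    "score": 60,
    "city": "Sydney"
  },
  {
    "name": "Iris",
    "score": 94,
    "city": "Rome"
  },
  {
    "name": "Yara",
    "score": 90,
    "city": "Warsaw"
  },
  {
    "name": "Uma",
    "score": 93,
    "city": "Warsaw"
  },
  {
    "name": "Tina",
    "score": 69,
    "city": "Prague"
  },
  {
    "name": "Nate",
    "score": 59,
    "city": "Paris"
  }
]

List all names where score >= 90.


Filtering records where score >= 90:
  Grace (score=86) -> no
  Amir (score=86) -> no
  Mia (score=60) -> no
  Iris (score=94) -> YES
  Yara (score=90) -> YES
  Uma (score=93) -> YES
  Tina (score=69) -> no
  Nate (score=59) -> no


ANSWER: Iris, Yara, Uma


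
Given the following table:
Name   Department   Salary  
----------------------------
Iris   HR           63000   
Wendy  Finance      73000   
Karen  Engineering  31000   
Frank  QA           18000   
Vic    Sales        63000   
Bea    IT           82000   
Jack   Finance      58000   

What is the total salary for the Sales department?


Sales department members:
  Vic: 63000
Total = 63000 = 63000

ANSWER: 63000


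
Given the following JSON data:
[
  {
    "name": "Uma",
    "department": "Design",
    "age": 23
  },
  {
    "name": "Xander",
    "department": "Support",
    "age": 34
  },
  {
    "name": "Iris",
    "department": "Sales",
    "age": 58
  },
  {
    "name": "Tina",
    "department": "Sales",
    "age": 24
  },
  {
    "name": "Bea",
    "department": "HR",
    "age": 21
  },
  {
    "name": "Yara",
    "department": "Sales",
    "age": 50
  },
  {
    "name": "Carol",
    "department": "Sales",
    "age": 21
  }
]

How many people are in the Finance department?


Scanning records for department = Finance
  No matches found
Count: 0

ANSWER: 0


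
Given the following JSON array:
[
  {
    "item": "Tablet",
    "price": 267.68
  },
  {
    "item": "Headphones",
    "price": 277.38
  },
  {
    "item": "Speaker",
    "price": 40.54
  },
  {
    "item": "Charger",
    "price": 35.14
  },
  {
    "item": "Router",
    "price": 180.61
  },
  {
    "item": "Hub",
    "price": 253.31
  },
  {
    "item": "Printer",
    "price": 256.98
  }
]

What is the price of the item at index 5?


Array index 5 -> Hub
price = 253.31

ANSWER: 253.31


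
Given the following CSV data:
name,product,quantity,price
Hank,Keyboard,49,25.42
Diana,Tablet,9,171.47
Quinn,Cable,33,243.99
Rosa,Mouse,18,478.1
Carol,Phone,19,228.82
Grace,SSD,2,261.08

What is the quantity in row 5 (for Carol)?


Row 5: Carol
Column 'quantity' = 19

ANSWER: 19


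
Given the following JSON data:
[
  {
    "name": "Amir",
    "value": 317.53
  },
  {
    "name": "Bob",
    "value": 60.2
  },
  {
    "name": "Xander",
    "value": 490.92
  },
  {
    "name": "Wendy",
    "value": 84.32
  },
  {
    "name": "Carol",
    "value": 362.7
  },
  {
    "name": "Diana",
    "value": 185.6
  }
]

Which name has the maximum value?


Comparing values:
  Amir: 317.53
  Bob: 60.2
  Xander: 490.92
  Wendy: 84.32
  Carol: 362.7
  Diana: 185.6
Maximum: Xander (490.92)

ANSWER: Xander


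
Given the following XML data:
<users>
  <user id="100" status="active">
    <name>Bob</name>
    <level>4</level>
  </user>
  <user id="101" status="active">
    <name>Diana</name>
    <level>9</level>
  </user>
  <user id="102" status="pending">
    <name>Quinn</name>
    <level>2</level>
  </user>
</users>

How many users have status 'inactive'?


Counting users with status='inactive':
Count: 0

ANSWER: 0


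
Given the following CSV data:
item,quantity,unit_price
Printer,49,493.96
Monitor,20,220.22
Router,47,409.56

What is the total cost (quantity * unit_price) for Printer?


Row: Printer
quantity = 49
unit_price = 493.96
total = 49 * 493.96 = 24204.04

ANSWER: 24204.04


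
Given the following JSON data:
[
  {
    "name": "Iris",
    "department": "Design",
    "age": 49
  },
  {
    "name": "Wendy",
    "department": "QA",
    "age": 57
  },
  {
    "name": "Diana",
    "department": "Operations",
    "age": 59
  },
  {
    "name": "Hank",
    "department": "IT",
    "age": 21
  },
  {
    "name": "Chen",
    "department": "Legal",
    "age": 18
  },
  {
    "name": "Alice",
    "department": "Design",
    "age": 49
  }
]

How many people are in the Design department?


Scanning records for department = Design
  Record 0: Iris
  Record 5: Alice
Count: 2

ANSWER: 2


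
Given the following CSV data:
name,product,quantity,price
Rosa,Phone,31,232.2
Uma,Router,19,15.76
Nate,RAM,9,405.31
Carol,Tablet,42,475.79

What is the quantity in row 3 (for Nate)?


Row 3: Nate
Column 'quantity' = 9

ANSWER: 9


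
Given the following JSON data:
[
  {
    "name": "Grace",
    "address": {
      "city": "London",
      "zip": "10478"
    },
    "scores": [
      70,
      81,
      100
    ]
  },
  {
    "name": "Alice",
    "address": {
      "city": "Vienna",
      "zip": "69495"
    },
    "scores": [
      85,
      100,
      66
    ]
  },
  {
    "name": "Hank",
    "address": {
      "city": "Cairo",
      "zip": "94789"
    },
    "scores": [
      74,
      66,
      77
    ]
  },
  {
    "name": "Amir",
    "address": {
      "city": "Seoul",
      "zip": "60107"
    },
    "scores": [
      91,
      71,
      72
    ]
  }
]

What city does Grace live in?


Path: records[0].address.city
Value: London

ANSWER: London


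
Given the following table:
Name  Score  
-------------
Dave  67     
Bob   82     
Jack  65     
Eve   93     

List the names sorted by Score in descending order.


Sorting by Score (descending):
  Eve: 93
  Bob: 82
  Dave: 67
  Jack: 65


ANSWER: Eve, Bob, Dave, Jack


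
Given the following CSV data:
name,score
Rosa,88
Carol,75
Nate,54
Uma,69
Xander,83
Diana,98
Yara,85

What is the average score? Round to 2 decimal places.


Scores: 88, 75, 54, 69, 83, 98, 85
Sum = 552
Count = 7
Average = 552 / 7 = 78.86

ANSWER: 78.86


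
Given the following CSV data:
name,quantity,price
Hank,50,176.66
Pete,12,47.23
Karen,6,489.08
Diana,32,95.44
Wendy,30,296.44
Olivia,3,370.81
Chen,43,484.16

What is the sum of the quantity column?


Values in 'quantity' column:
  Row 1: 50
  Row 2: 12
  Row 3: 6
  Row 4: 32
  Row 5: 30
  Row 6: 3
  Row 7: 43
Sum = 50 + 12 + 6 + 32 + 30 + 3 + 43 = 176

ANSWER: 176


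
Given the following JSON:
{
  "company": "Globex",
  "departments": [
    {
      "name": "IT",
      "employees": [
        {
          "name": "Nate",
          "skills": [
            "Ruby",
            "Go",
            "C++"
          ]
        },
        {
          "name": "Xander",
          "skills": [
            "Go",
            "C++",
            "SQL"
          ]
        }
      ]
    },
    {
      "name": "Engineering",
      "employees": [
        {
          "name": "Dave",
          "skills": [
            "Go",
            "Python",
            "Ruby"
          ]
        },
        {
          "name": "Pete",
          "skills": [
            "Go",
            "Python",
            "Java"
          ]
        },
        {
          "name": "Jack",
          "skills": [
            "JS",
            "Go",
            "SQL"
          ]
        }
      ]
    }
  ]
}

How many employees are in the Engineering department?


Path: departments[1].employees
Count: 3

ANSWER: 3


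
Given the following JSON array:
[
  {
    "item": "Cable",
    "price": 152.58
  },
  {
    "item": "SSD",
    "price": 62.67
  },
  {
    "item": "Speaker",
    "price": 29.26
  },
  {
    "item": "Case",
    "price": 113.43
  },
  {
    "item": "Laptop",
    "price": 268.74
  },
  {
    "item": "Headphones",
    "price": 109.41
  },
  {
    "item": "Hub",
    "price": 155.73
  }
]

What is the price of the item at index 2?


Array index 2 -> Speaker
price = 29.26

ANSWER: 29.26


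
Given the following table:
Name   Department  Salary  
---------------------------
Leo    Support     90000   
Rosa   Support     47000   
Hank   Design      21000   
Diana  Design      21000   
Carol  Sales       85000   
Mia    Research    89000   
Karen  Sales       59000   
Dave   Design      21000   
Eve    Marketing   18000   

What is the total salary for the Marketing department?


Marketing department members:
  Eve: 18000
Total = 18000 = 18000

ANSWER: 18000


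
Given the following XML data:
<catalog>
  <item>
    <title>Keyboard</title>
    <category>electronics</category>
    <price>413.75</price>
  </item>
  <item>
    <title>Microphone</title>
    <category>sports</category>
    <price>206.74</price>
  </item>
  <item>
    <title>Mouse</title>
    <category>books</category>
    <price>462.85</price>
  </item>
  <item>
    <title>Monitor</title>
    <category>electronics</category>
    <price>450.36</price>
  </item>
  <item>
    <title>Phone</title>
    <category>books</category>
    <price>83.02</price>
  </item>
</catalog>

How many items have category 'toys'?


Scanning <item> elements for <category>toys</category>:
Count: 0

ANSWER: 0


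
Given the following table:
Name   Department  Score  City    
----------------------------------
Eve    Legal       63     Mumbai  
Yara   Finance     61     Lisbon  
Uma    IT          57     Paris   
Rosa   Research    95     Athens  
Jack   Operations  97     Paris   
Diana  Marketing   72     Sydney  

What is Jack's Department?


Row 5: Jack
Department = Operations

ANSWER: Operations


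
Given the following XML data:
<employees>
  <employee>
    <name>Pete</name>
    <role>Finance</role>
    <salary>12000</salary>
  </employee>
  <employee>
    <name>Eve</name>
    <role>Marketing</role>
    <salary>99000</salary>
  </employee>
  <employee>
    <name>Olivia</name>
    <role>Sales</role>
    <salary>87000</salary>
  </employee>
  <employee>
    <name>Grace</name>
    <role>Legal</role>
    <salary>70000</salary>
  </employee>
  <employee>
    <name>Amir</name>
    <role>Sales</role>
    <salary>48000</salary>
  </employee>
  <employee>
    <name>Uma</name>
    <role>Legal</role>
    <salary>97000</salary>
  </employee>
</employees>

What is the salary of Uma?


Searching for <employee> with <name>Uma</name>
Found at position 6
<salary>97000</salary>

ANSWER: 97000


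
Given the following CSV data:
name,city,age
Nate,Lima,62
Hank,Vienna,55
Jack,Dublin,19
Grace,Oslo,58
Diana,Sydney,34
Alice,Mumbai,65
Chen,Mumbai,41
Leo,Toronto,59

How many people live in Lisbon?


Scanning city column for 'Lisbon':
Total matches: 0

ANSWER: 0


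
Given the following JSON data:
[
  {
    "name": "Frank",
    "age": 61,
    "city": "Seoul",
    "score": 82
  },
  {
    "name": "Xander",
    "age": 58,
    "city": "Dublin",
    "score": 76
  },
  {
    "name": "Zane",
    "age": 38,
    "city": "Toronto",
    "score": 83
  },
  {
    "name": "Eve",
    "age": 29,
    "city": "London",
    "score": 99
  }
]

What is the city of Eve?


Looking up record where name = Eve
Record index: 3
Field 'city' = London

ANSWER: London


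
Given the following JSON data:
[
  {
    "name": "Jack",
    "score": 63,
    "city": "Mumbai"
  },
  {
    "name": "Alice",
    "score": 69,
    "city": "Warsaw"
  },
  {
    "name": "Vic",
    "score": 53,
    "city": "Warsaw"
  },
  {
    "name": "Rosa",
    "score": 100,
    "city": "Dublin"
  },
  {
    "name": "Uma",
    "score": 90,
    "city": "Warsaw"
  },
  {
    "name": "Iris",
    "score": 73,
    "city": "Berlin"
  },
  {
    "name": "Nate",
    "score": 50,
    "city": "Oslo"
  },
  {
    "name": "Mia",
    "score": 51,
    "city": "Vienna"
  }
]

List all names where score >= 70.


Filtering records where score >= 70:
  Jack (score=63) -> no
  Alice (score=69) -> no
  Vic (score=53) -> no
  Rosa (score=100) -> YES
  Uma (score=90) -> YES
  Iris (score=73) -> YES
  Nate (score=50) -> no
  Mia (score=51) -> no


ANSWER: Rosa, Uma, Iris


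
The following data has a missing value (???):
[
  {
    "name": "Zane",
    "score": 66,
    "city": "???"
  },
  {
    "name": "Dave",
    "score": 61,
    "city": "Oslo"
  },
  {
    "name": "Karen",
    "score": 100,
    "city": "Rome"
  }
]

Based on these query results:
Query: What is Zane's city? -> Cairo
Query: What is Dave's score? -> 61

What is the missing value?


The missing value is Zane's city
From query: Zane's city = Cairo

ANSWER: Cairo


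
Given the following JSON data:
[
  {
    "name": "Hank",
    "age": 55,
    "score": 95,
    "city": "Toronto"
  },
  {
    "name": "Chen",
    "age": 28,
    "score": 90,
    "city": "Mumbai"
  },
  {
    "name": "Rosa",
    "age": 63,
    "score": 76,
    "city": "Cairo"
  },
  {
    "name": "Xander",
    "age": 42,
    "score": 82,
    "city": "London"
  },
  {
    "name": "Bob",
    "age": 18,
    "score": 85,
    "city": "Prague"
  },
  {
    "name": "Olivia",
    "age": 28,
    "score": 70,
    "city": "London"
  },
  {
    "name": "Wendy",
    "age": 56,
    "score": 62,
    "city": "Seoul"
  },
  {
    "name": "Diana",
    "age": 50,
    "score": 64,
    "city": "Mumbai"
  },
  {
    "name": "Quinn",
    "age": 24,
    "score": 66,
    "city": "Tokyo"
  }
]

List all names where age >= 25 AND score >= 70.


Checking both conditions:
  Hank (age=55, score=95) -> YES
  Chen (age=28, score=90) -> YES
  Rosa (age=63, score=76) -> YES
  Xander (age=42, score=82) -> YES
  Bob (age=18, score=85) -> no
  Olivia (age=28, score=70) -> YES
  Wendy (age=56, score=62) -> no
  Diana (age=50, score=64) -> no
  Quinn (age=24, score=66) -> no


ANSWER: Hank, Chen, Rosa, Xander, Olivia


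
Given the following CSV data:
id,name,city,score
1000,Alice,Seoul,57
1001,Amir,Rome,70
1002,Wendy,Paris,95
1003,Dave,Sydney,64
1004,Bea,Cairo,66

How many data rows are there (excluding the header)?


Counting rows (excluding header):
Header: id,name,city,score
Data rows: 5

ANSWER: 5


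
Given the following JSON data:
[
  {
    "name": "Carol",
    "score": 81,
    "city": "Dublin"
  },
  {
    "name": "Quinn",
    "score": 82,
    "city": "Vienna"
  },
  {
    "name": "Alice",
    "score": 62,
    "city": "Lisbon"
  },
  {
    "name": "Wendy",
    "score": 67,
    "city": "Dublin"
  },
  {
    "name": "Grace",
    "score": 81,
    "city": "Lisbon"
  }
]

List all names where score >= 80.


Filtering records where score >= 80:
  Carol (score=81) -> YES
  Quinn (score=82) -> YES
  Alice (score=62) -> no
  Wendy (score=67) -> no
  Grace (score=81) -> YES


ANSWER: Carol, Quinn, Grace


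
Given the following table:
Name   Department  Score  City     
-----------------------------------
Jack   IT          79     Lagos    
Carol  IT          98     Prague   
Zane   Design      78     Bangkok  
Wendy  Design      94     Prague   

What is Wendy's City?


Row 4: Wendy
City = Prague

ANSWER: Prague


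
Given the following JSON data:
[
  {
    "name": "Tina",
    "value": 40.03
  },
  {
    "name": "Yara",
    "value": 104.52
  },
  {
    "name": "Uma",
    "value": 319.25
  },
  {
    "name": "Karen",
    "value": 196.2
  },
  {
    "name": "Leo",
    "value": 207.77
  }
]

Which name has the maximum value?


Comparing values:
  Tina: 40.03
  Yara: 104.52
  Uma: 319.25
  Karen: 196.2
  Leo: 207.77
Maximum: Uma (319.25)

ANSWER: Uma


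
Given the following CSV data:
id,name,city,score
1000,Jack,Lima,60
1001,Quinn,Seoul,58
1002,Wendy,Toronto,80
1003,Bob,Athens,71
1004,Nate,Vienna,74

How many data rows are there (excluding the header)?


Counting rows (excluding header):
Header: id,name,city,score
Data rows: 5

ANSWER: 5


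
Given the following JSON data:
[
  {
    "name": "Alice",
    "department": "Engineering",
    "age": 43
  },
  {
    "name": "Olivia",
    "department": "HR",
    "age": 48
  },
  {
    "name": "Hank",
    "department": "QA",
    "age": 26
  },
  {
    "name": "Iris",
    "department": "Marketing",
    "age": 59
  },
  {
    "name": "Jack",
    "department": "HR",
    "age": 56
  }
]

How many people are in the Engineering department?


Scanning records for department = Engineering
  Record 0: Alice
Count: 1

ANSWER: 1


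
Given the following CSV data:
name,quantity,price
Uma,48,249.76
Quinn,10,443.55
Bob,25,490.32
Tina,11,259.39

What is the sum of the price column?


Values in 'price' column:
  Row 1: 249.76
  Row 2: 443.55
  Row 3: 490.32
  Row 4: 259.39
Sum = 249.76 + 443.55 + 490.32 + 259.39 = 1443.02

ANSWER: 1443.02


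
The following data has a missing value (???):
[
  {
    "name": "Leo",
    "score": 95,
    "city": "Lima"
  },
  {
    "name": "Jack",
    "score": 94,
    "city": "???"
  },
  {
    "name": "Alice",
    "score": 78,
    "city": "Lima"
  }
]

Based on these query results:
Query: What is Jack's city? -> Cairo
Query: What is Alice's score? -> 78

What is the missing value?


The missing value is Jack's city
From query: Jack's city = Cairo

ANSWER: Cairo


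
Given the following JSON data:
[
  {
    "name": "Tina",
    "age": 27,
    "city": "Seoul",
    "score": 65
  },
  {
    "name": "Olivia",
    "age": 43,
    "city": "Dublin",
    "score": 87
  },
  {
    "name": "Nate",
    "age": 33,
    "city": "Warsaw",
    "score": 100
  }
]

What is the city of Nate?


Looking up record where name = Nate
Record index: 2
Field 'city' = Warsaw

ANSWER: Warsaw


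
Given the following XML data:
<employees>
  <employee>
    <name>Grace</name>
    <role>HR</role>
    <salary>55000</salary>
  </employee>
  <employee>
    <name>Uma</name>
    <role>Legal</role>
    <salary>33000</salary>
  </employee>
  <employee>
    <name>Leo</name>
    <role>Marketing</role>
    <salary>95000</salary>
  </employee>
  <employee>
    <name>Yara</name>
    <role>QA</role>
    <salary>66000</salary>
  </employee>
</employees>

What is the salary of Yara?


Searching for <employee> with <name>Yara</name>
Found at position 4
<salary>66000</salary>

ANSWER: 66000


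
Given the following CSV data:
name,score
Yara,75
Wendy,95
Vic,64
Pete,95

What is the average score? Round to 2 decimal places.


Scores: 75, 95, 64, 95
Sum = 329
Count = 4
Average = 329 / 4 = 82.25

ANSWER: 82.25


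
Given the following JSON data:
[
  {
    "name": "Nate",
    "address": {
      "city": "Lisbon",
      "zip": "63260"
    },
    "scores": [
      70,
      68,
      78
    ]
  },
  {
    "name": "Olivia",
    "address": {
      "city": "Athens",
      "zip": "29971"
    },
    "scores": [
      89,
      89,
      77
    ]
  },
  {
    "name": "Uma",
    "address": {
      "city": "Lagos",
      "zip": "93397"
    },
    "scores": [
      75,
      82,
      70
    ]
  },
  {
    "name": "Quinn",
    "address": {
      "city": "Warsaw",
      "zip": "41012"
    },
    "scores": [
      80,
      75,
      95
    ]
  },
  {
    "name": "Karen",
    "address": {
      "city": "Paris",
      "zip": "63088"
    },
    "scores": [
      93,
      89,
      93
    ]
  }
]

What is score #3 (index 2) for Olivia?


Path: records[1].scores[2]
Value: 77

ANSWER: 77


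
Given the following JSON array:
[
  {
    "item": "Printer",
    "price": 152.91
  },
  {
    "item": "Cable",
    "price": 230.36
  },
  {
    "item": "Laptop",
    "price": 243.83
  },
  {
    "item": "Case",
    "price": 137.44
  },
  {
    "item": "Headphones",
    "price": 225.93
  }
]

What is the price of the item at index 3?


Array index 3 -> Case
price = 137.44

ANSWER: 137.44


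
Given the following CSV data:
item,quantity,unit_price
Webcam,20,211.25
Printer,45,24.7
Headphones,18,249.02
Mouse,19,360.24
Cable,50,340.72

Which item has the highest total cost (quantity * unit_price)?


Computing row totals:
  Webcam: 4225.0
  Printer: 1111.5
  Headphones: 4482.36
  Mouse: 6844.56
  Cable: 17036.0
Maximum: Cable (17036.0)

ANSWER: Cable


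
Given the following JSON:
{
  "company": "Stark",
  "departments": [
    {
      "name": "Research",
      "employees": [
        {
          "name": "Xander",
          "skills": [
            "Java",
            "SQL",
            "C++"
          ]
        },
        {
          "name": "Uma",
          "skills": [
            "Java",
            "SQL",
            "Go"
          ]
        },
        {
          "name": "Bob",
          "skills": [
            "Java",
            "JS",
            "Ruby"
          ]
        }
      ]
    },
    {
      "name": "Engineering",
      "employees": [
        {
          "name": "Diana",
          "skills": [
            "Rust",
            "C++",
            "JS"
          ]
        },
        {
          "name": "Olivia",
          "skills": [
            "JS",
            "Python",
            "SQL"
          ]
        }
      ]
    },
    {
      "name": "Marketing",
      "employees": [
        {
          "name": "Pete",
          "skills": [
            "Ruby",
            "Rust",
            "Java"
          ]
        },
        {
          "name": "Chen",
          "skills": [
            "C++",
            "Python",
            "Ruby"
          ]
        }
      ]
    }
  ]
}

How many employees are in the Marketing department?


Path: departments[2].employees
Count: 2

ANSWER: 2


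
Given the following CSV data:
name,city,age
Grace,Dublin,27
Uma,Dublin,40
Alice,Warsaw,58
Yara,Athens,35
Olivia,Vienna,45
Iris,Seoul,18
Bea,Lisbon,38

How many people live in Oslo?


Scanning city column for 'Oslo':
Total matches: 0

ANSWER: 0


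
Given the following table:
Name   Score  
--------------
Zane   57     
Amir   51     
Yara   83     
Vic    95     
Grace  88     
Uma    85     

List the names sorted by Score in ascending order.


Sorting by Score (ascending):
  Amir: 51
  Zane: 57
  Yara: 83
  Uma: 85
  Grace: 88
  Vic: 95


ANSWER: Amir, Zane, Yara, Uma, Grace, Vic


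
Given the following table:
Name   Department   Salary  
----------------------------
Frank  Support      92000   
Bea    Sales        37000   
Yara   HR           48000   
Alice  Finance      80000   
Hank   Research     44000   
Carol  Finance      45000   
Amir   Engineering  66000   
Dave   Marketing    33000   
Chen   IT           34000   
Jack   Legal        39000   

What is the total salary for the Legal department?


Legal department members:
  Jack: 39000
Total = 39000 = 39000

ANSWER: 39000


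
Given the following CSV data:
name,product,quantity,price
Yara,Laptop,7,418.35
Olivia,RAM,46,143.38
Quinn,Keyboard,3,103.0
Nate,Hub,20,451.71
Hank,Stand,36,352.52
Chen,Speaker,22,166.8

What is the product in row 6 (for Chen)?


Row 6: Chen
Column 'product' = Speaker

ANSWER: Speaker


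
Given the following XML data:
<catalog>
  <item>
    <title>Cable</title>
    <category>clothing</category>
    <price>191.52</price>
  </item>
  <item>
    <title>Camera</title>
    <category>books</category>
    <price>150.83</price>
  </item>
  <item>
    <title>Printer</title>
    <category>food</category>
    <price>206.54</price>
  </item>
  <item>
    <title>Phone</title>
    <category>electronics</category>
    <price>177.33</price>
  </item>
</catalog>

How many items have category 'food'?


Scanning <item> elements for <category>food</category>:
  Item 3: Printer -> MATCH
Count: 1

ANSWER: 1


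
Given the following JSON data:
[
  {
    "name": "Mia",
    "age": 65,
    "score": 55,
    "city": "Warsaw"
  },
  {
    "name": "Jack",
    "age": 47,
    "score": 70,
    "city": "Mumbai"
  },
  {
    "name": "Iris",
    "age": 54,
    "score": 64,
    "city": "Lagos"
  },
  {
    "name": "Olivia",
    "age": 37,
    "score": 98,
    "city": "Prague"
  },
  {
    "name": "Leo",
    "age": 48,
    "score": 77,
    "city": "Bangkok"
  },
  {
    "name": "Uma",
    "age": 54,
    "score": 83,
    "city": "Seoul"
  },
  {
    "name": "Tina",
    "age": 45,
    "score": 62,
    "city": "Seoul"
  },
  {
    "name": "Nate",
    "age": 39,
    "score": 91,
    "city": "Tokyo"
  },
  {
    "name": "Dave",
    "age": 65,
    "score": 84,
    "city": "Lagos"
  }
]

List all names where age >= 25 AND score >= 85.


Checking both conditions:
  Mia (age=65, score=55) -> no
  Jack (age=47, score=70) -> no
  Iris (age=54, score=64) -> no
  Olivia (age=37, score=98) -> YES
  Leo (age=48, score=77) -> no
  Uma (age=54, score=83) -> no
  Tina (age=45, score=62) -> no
  Nate (age=39, score=91) -> YES
  Dave (age=65, score=84) -> no


ANSWER: Olivia, Nate


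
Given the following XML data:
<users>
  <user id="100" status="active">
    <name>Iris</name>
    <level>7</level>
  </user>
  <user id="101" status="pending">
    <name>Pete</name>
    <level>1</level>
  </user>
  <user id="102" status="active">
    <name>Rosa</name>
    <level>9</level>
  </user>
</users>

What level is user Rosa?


Finding user: Rosa
<level>9</level>

ANSWER: 9


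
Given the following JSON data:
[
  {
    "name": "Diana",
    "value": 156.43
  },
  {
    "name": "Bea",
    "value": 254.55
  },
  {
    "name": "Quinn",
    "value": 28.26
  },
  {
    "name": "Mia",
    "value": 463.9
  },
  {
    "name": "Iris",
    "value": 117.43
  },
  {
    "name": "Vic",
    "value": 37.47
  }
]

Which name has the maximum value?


Comparing values:
  Diana: 156.43
  Bea: 254.55
  Quinn: 28.26
  Mia: 463.9
  Iris: 117.43
  Vic: 37.47
Maximum: Mia (463.9)

ANSWER: Mia


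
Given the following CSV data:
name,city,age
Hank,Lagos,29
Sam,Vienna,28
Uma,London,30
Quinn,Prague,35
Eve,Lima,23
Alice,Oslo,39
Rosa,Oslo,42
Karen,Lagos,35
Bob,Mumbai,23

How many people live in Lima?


Scanning city column for 'Lima':
  Row 5: Eve -> MATCH
Total matches: 1

ANSWER: 1


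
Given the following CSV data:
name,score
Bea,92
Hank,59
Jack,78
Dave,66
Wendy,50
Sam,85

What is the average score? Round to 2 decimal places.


Scores: 92, 59, 78, 66, 50, 85
Sum = 430
Count = 6
Average = 430 / 6 = 71.67

ANSWER: 71.67


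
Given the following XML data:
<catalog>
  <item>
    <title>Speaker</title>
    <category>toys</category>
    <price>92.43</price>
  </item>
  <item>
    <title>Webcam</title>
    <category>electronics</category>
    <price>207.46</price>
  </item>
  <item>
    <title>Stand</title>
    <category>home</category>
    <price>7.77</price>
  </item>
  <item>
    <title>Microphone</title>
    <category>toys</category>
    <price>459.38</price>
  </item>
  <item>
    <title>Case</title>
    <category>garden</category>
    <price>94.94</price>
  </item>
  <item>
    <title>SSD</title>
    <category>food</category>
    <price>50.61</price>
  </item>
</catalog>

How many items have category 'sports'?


Scanning <item> elements for <category>sports</category>:
Count: 0

ANSWER: 0


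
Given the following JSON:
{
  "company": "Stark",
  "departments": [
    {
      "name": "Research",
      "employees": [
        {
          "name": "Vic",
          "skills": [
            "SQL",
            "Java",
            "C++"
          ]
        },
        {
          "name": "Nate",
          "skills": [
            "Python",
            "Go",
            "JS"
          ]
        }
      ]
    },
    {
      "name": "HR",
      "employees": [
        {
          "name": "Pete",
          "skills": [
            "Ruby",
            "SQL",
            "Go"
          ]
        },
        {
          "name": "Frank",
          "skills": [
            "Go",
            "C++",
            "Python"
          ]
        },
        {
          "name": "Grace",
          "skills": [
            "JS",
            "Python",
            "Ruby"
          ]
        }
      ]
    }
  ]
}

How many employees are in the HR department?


Path: departments[1].employees
Count: 3

ANSWER: 3


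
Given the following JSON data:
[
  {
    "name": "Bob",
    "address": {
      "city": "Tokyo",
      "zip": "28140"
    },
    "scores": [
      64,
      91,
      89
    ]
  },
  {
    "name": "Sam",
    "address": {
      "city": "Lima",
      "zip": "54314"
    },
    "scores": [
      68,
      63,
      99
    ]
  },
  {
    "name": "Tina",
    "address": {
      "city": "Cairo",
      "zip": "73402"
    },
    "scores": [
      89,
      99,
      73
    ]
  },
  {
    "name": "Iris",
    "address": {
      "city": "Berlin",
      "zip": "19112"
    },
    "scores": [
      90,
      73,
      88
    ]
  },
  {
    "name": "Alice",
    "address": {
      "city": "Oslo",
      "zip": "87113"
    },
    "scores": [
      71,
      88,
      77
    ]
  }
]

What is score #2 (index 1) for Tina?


Path: records[2].scores[1]
Value: 99

ANSWER: 99


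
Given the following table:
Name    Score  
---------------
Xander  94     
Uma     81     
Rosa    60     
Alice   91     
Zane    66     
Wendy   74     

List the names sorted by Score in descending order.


Sorting by Score (descending):
  Xander: 94
  Alice: 91
  Uma: 81
  Wendy: 74
  Zane: 66
  Rosa: 60


ANSWER: Xander, Alice, Uma, Wendy, Zane, Rosa


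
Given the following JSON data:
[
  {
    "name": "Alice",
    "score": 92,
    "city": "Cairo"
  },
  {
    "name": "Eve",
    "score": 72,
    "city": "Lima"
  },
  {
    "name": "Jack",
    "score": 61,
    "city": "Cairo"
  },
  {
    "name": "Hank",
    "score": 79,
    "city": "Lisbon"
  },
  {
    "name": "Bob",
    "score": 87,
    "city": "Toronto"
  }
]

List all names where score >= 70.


Filtering records where score >= 70:
  Alice (score=92) -> YES
  Eve (score=72) -> YES
  Jack (score=61) -> no
  Hank (score=79) -> YES
  Bob (score=87) -> YES


ANSWER: Alice, Eve, Hank, Bob


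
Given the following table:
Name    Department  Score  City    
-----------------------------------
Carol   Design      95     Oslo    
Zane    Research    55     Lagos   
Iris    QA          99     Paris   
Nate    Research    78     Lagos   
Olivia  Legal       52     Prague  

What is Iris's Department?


Row 3: Iris
Department = QA

ANSWER: QA


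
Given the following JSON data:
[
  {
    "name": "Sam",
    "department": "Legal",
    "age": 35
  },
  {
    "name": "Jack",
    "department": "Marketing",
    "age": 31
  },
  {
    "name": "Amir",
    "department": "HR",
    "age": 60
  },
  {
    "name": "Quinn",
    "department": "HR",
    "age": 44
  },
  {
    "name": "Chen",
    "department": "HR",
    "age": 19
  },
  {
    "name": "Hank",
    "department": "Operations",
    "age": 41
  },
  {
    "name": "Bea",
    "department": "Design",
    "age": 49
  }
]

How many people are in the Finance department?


Scanning records for department = Finance
  No matches found
Count: 0

ANSWER: 0


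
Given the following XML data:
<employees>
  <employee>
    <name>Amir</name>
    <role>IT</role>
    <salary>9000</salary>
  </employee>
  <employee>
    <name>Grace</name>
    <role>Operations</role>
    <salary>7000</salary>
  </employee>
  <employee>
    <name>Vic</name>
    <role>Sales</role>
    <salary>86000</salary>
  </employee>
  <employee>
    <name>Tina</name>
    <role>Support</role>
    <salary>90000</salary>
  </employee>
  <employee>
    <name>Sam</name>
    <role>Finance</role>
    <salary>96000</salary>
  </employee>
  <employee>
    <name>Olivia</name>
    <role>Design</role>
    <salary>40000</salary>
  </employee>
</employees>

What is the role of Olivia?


Searching for <employee> with <name>Olivia</name>
Found at position 6
<role>Design</role>

ANSWER: Design


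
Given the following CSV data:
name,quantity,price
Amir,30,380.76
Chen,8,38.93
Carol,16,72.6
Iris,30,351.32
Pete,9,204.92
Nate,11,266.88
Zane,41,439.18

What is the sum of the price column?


Values in 'price' column:
  Row 1: 380.76
  Row 2: 38.93
  Row 3: 72.6
  Row 4: 351.32
  Row 5: 204.92
  Row 6: 266.88
  Row 7: 439.18
Sum = 380.76 + 38.93 + 72.6 + 351.32 + 204.92 + 266.88 + 439.18 = 1754.59

ANSWER: 1754.59


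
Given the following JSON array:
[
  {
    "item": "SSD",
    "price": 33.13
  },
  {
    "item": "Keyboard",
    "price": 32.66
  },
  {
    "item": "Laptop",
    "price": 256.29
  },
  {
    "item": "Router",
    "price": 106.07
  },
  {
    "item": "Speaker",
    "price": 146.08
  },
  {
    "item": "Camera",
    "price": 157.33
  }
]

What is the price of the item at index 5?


Array index 5 -> Camera
price = 157.33

ANSWER: 157.33


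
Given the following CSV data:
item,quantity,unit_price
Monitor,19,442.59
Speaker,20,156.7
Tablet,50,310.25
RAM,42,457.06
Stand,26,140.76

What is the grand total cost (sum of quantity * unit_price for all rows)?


Computing row totals:
  Monitor: 19 * 442.59 = 8409.21
  Speaker: 20 * 156.7 = 3134.0
  Tablet: 50 * 310.25 = 15512.5
  RAM: 42 * 457.06 = 19196.52
  Stand: 26 * 140.76 = 3659.76
Grand total = 8409.21 + 3134.0 + 15512.5 + 19196.52 + 3659.76 = 49911.99

ANSWER: 49911.99


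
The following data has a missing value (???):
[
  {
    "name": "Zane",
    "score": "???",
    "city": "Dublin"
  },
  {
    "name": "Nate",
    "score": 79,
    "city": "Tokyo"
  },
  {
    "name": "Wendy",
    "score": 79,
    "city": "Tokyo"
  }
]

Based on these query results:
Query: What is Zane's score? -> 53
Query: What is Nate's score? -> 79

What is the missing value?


The missing value is Zane's score
From query: Zane's score = 53

ANSWER: 53


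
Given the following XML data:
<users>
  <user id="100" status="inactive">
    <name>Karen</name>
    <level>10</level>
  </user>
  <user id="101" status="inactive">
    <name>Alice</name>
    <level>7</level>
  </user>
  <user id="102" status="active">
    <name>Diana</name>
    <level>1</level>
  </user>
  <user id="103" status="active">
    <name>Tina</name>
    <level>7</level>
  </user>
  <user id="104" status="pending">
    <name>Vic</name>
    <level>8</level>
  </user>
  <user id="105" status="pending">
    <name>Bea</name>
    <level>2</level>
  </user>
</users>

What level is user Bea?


Finding user: Bea
<level>2</level>

ANSWER: 2


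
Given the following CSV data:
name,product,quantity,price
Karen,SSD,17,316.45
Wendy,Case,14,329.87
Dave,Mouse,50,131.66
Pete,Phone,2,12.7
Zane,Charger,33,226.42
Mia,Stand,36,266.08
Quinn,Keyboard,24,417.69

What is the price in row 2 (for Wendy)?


Row 2: Wendy
Column 'price' = 329.87

ANSWER: 329.87


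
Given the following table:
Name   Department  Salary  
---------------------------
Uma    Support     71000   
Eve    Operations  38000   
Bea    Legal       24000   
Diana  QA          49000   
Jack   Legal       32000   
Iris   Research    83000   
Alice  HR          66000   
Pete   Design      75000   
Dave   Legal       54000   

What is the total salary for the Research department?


Research department members:
  Iris: 83000
Total = 83000 = 83000

ANSWER: 83000


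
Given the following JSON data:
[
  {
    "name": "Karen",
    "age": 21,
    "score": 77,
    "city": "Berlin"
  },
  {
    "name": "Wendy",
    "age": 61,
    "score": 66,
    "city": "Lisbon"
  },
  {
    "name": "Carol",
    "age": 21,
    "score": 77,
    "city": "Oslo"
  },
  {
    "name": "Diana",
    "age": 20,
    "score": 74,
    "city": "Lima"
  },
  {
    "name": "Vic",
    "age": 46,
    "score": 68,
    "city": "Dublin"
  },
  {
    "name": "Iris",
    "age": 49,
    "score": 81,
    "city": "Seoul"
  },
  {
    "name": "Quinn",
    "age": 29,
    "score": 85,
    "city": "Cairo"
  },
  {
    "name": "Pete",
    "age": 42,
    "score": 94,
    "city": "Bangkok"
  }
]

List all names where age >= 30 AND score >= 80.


Checking both conditions:
  Karen (age=21, score=77) -> no
  Wendy (age=61, score=66) -> no
  Carol (age=21, score=77) -> no
  Diana (age=20, score=74) -> no
  Vic (age=46, score=68) -> no
  Iris (age=49, score=81) -> YES
  Quinn (age=29, score=85) -> no
  Pete (age=42, score=94) -> YES


ANSWER: Iris, Pete


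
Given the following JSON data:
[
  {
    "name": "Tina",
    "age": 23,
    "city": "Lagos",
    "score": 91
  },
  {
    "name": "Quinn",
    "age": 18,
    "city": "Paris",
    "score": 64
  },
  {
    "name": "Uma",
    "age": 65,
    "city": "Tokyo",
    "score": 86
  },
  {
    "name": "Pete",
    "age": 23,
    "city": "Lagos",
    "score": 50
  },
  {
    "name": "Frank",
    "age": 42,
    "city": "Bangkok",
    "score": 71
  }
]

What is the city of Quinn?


Looking up record where name = Quinn
Record index: 1
Field 'city' = Paris

ANSWER: Paris


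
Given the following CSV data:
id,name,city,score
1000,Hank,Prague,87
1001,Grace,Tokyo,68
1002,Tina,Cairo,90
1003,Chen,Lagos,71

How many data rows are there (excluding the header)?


Counting rows (excluding header):
Header: id,name,city,score
Data rows: 4

ANSWER: 4


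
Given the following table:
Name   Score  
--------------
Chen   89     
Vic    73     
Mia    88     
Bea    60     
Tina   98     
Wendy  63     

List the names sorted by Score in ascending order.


Sorting by Score (ascending):
  Bea: 60
  Wendy: 63
  Vic: 73
  Mia: 88
  Chen: 89
  Tina: 98


ANSWER: Bea, Wendy, Vic, Mia, Chen, Tina
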